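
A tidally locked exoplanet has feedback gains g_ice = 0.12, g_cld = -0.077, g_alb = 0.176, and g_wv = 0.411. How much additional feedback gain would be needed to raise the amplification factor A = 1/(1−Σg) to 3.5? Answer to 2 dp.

Current total gain = 0.63.
Target gain for A = 3.5: g* = 1 − 1/3.5 = 0.7143.
Additional gain needed = 0.7143 − 0.63 = 0.08.

0.08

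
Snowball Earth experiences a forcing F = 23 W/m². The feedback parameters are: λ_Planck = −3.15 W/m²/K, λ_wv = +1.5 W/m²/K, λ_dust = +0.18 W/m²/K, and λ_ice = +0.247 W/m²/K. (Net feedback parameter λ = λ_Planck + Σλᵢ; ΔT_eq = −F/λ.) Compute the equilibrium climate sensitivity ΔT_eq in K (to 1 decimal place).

18.8 K

Net feedback parameter λ = (−3.15) + (+1.5) + (+0.18) + (+0.247) = -1.223 W/m²/K.
ΔT = −F/λ = −23/(-1.223) = 18.8 K.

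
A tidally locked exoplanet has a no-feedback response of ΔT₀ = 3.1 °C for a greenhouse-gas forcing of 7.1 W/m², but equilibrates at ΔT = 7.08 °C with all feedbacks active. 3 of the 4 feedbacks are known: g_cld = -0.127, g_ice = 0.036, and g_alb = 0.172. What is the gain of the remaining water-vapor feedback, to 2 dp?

Amplification A = ΔT/ΔT₀ = 7.08/3.1 = 2.284.
Total gain g = 1 − 1/A = 1 − 1/2.284 = 0.5622.
Known gains sum to -0.127 + 0.036 + 0.172 = 0.081.
g_wv = 0.5622 − 0.081 = 0.48.

0.48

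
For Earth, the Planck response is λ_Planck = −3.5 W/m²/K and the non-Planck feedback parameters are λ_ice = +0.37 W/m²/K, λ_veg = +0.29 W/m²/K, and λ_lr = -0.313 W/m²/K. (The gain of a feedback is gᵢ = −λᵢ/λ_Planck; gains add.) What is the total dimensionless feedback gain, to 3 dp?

Convert to gains: g_ice = 0.37/3.5 = 0.1057; g_veg = 0.29/3.5 = 0.08286; g_lr = -0.313/3.5 = -0.08943.
Total gain g = 0.09913.

0.099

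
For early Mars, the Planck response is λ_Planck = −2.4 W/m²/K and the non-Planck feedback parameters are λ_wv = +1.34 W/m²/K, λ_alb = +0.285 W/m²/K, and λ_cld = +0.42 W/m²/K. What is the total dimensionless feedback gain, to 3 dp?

Convert to gains: g_wv = 1.34/2.4 = 0.5583; g_alb = 0.285/2.4 = 0.1187; g_cld = 0.42/2.4 = 0.175.
Total gain g = 0.852.

0.852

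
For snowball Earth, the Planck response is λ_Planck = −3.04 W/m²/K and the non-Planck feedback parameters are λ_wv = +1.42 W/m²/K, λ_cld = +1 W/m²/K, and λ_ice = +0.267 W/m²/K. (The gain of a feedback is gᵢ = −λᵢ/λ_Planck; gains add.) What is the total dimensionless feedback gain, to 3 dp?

0.884

Convert to gains: g_wv = 1.42/3.04 = 0.4671; g_cld = 1/3.04 = 0.3289; g_ice = 0.267/3.04 = 0.08783.
Total gain g = 0.88383.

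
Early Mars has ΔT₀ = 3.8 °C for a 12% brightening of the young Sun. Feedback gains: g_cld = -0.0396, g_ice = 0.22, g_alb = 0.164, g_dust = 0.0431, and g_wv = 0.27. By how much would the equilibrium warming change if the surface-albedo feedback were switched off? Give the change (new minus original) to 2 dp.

Original: g = 0.6575, ΔT = 3.8/(1−0.6575) = 11.0949 °C.
Without surface-albedo: g' = 0.4935, ΔT' = 3.8/(1−0.4935) = 7.5025 °C.
Change = 7.5025 − 11.0949 = -3.59 °C.

-3.59 °C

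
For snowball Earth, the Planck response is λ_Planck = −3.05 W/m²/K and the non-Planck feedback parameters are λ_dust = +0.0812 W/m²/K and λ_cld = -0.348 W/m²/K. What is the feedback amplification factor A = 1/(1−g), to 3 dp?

Convert to gains: g_dust = 0.0812/3.05 = 0.02662; g_cld = -0.348/3.05 = -0.1141.
Total gain g = -0.08748.
A = 1/(1 + 0.08748) = 0.920.

0.920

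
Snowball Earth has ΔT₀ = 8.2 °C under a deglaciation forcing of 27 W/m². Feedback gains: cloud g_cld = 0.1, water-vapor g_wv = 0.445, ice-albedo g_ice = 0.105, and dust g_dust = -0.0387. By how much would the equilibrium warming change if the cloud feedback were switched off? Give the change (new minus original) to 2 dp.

Original: g = 0.6113, ΔT = 8.2/(1−0.6113) = 21.0960 °C.
Without cloud: g' = 0.5113, ΔT' = 8.2/(1−0.5113) = 16.7792 °C.
Change = 16.7792 − 21.0960 = -4.32 °C.

-4.32 °C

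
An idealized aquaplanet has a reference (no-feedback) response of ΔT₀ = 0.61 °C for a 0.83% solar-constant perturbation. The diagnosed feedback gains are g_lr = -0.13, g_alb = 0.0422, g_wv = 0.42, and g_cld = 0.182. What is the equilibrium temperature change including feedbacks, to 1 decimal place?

Total gain g = -0.13 + 0.0422 + 0.42 + 0.182 = 0.5142.
Amplification A = 1/(1 − 0.5142) = 2.058.
ΔT = 0.61 × 2.058 = 1.3 °C.

1.3 °C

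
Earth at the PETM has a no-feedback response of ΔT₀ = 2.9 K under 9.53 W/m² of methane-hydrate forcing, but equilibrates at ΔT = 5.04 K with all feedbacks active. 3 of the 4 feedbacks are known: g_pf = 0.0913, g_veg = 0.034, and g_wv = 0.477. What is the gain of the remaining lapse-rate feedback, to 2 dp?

Amplification A = ΔT/ΔT₀ = 5.04/2.9 = 1.738.
Total gain g = 1 − 1/A = 1 − 1/1.738 = 0.4246.
Known gains sum to 0.0913 + 0.034 + 0.477 = 0.6023.
g_lr = 0.4246 − 0.6023 = -0.18.

-0.18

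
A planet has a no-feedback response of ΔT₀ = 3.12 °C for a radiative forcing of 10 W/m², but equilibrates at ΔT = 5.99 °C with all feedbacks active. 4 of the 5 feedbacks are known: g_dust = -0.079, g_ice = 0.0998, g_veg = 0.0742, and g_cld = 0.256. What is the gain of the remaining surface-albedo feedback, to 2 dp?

Amplification A = ΔT/ΔT₀ = 5.99/3.12 = 1.92.
Total gain g = 1 − 1/A = 1 − 1/1.92 = 0.4792.
Known gains sum to -0.079 + 0.0998 + 0.0742 + 0.256 = 0.351.
g_alb = 0.4792 − 0.351 = 0.13.

0.13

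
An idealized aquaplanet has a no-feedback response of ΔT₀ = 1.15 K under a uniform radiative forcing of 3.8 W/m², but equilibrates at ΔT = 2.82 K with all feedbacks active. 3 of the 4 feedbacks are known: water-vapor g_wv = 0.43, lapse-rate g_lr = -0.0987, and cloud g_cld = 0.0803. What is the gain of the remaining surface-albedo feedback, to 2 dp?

0.18

Amplification A = ΔT/ΔT₀ = 2.82/1.15 = 2.452.
Total gain g = 1 − 1/A = 1 − 1/2.452 = 0.5922.
Known gains sum to 0.43 − 0.0987 + 0.0803 = 0.4116.
g_alb = 0.5922 − 0.4116 = 0.18.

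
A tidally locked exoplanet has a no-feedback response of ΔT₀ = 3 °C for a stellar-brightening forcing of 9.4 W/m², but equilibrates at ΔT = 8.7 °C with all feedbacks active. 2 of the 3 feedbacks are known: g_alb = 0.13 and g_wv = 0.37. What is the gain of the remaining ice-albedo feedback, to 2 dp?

0.16

Amplification A = ΔT/ΔT₀ = 8.7/3 = 2.9.
Total gain g = 1 − 1/A = 1 − 1/2.9 = 0.6552.
Known gains sum to 0.13 + 0.37 = 0.5.
g_ice = 0.6552 − 0.5 = 0.16.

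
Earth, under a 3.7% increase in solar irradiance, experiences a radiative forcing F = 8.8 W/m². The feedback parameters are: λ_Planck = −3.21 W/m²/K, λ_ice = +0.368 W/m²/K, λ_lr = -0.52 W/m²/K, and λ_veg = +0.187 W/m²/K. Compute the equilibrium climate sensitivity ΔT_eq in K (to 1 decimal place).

2.8 K

Net feedback parameter λ = (−3.21) + (+0.368) + (-0.52) + (+0.187) = -3.175 W/m²/K.
ΔT = −F/λ = −8.8/(-3.175) = 2.8 K.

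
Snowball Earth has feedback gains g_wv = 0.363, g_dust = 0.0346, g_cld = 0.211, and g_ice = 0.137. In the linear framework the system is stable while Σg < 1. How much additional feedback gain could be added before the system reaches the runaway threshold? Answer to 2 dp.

Current total gain = 0.363 + 0.0346 + 0.211 + 0.137 = 0.7456.
Margin to runaway = 1 − 0.7456 = 0.25.

0.25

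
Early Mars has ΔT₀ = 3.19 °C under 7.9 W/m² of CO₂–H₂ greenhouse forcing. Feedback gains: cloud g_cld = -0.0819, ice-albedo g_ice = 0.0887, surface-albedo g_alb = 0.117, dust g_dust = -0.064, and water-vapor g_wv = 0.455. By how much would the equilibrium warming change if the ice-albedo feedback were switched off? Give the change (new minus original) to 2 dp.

-1.02 °C

Original: g = 0.5148, ΔT = 3.19/(1−0.5148) = 6.5746 °C.
Without ice-albedo: g' = 0.4261, ΔT' = 3.19/(1−0.4261) = 5.5585 °C.
Change = 5.5585 − 6.5746 = -1.02 °C.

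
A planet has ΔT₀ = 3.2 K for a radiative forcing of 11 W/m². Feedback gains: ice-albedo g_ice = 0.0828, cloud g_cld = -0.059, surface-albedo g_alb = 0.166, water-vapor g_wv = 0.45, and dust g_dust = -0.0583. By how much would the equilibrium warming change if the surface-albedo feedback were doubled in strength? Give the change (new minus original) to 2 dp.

5.03 K

Original: g = 0.5815, ΔT = 3.2/(1−0.5815) = 7.6464 K.
With doubled surface-albedo: g' = 0.7475, ΔT' = 3.2/(1−0.7475) = 12.6733 K.
Change = 12.6733 − 7.6464 = 5.03 K.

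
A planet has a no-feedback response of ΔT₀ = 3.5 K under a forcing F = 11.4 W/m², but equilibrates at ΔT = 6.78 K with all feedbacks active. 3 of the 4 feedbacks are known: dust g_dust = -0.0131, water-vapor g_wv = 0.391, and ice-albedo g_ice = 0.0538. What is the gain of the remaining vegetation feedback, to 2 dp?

0.05

Amplification A = ΔT/ΔT₀ = 6.78/3.5 = 1.937.
Total gain g = 1 − 1/A = 1 − 1/1.937 = 0.4837.
Known gains sum to -0.0131 + 0.391 + 0.0538 = 0.4317.
g_veg = 0.4837 − 0.4317 = 0.05.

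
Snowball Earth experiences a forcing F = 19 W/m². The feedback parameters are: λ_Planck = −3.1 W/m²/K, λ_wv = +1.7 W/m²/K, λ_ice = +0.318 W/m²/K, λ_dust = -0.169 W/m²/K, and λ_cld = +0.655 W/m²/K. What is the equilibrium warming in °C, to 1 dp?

31.9 °C

Net feedback parameter λ = (−3.1) + (+1.7) + (+0.318) + (-0.169) + (+0.655) = -0.596 W/m²/K.
ΔT = −F/λ = −19/(-0.596) = 31.9 °C.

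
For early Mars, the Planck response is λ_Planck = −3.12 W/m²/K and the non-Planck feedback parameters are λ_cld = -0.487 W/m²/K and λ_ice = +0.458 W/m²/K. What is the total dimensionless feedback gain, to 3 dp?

-0.009

Convert to gains: g_cld = -0.487/3.12 = -0.1561; g_ice = 0.458/3.12 = 0.1468.
Total gain g = -0.0093.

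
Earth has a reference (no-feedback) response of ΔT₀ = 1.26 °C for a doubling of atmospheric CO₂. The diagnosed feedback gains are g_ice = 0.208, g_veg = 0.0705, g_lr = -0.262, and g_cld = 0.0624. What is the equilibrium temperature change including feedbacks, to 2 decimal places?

1.37 °C

Total gain g = 0.208 + 0.0705 − 0.262 + 0.0624 = 0.0789.
Amplification A = 1/(1 − 0.0789) = 1.086.
ΔT = 1.26 × 1.086 = 1.37 °C.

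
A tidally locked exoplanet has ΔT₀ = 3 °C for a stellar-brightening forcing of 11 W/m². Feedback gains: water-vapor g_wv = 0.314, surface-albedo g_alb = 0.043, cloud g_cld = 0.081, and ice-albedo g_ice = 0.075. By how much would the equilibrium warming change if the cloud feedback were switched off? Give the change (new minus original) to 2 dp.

Original: g = 0.513, ΔT = 3/(1−0.513) = 6.1602 °C.
Without cloud: g' = 0.432, ΔT' = 3/(1−0.432) = 5.2817 °C.
Change = 5.2817 − 6.1602 = -0.88 °C.

-0.88 °C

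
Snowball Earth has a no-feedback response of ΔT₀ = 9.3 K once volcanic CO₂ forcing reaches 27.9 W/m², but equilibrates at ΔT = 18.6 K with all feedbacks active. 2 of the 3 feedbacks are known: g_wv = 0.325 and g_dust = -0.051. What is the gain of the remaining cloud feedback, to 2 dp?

Amplification A = ΔT/ΔT₀ = 18.6/9.3 = 2.
Total gain g = 1 − 1/A = 1 − 1/2 = 0.5.
Known gains sum to 0.325 − 0.051 = 0.274.
g_cld = 0.5 − 0.274 = 0.23.

0.23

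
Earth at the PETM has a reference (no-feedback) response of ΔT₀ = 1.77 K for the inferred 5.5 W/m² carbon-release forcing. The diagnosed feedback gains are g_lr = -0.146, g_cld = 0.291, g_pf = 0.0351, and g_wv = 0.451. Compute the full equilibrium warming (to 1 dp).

Total gain g = -0.146 + 0.291 + 0.0351 + 0.451 = 0.6311.
Amplification A = 1/(1 − 0.6311) = 2.711.
ΔT = 1.77 × 2.711 = 4.8 K.

4.8 K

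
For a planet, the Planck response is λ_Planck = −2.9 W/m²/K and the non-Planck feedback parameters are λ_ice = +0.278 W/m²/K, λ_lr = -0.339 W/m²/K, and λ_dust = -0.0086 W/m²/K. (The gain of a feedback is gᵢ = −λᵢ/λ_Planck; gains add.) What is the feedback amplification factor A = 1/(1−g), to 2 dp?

0.98

Convert to gains: g_ice = 0.278/2.9 = 0.09586; g_lr = -0.339/2.9 = -0.1169; g_dust = -0.0086/2.9 = -0.002966.
Total gain g = -0.024006.
A = 1/(1 + 0.024006) = 0.98.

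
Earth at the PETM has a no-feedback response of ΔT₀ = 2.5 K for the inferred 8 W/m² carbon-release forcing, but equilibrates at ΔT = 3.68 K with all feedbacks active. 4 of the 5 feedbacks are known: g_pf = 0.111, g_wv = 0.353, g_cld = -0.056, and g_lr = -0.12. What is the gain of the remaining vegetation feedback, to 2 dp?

0.03

Amplification A = ΔT/ΔT₀ = 3.68/2.5 = 1.472.
Total gain g = 1 − 1/A = 1 − 1/1.472 = 0.3207.
Known gains sum to 0.111 + 0.353 − 0.056 − 0.12 = 0.288.
g_veg = 0.3207 − 0.288 = 0.03.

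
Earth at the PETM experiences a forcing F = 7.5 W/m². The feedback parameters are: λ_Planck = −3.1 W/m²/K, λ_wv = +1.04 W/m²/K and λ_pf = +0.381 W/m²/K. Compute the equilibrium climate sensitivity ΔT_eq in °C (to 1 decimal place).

Net feedback parameter λ = (−3.1) + (+1.04) + (+0.381) = -1.679 W/m²/K.
ΔT = −F/λ = −7.5/(-1.679) = 4.5 °C.

4.5 °C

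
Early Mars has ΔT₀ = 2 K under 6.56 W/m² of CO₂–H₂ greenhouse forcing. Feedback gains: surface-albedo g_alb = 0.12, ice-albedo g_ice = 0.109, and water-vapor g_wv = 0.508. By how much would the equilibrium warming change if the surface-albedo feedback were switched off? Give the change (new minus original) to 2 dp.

Original: g = 0.737, ΔT = 2/(1−0.737) = 7.6046 K.
Without surface-albedo: g' = 0.617, ΔT' = 2/(1−0.617) = 5.2219 K.
Change = 5.2219 − 7.6046 = -2.38 K.

-2.38 K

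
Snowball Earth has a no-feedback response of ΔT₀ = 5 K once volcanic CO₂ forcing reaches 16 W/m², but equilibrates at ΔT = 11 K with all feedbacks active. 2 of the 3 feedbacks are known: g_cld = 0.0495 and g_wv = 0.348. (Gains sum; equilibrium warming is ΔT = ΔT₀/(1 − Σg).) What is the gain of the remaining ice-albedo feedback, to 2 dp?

Amplification A = ΔT/ΔT₀ = 11/5 = 2.2.
Total gain g = 1 − 1/A = 1 − 1/2.2 = 0.5455.
Known gains sum to 0.0495 + 0.348 = 0.3975.
g_ice = 0.5455 − 0.3975 = 0.15.

0.15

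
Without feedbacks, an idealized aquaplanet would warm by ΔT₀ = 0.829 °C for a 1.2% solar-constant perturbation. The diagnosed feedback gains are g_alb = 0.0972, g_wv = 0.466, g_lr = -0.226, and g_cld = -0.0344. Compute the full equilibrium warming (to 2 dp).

1.19 °C

Total gain g = 0.0972 + 0.466 − 0.226 − 0.0344 = 0.3028.
Amplification A = 1/(1 − 0.3028) = 1.434.
ΔT = 0.829 × 1.434 = 1.19 °C.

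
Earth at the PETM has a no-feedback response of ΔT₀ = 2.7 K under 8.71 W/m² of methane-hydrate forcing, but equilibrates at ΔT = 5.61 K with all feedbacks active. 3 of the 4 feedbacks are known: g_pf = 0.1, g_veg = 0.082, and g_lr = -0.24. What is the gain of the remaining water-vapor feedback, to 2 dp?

Amplification A = ΔT/ΔT₀ = 5.61/2.7 = 2.078.
Total gain g = 1 − 1/A = 1 − 1/2.078 = 0.5188.
Known gains sum to 0.1 + 0.082 − 0.24 = -0.058.
g_wv = 0.5188 + 0.058 = 0.58.

0.58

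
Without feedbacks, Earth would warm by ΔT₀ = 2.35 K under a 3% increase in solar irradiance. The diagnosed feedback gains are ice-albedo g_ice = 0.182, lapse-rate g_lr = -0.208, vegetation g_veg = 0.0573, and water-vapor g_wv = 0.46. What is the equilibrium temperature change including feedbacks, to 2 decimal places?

4.62 K

Total gain g = 0.182 − 0.208 + 0.0573 + 0.46 = 0.4913.
Amplification A = 1/(1 − 0.4913) = 1.966.
ΔT = 2.35 × 1.966 = 4.62 K.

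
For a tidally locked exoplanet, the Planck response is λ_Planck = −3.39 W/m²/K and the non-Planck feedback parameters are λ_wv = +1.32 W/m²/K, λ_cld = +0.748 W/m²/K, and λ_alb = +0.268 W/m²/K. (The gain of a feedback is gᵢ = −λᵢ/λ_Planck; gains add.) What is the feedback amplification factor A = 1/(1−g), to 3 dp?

3.216

Convert to gains: g_wv = 1.32/3.39 = 0.3894; g_cld = 0.748/3.39 = 0.2206; g_alb = 0.268/3.39 = 0.07906.
Total gain g = 0.68906.
A = 1/(1 − 0.68906) = 3.216.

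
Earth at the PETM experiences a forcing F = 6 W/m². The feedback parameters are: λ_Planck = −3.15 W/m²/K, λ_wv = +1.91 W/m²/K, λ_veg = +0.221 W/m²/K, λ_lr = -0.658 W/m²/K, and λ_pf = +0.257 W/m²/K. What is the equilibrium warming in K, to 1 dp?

4.2 K

Net feedback parameter λ = (−3.15) + (+1.91) + (+0.221) + (-0.658) + (+0.257) = -1.42 W/m²/K.
ΔT = −F/λ = −6/(-1.42) = 4.2 K.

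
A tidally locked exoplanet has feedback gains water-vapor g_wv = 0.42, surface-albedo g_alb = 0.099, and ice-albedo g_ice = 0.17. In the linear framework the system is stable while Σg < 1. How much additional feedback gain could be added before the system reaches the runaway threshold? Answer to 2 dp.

0.31

Current total gain = 0.42 + 0.099 + 0.17 = 0.689.
Margin to runaway = 1 − 0.689 = 0.31.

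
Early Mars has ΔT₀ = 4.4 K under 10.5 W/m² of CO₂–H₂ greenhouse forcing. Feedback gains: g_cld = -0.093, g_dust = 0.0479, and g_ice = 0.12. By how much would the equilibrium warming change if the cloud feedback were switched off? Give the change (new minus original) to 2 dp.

0.53 K

Original: g = 0.0749, ΔT = 4.4/(1−0.0749) = 4.7562 K.
Without cloud: g' = 0.1679, ΔT' = 4.4/(1−0.1679) = 5.2878 K.
Change = 5.2878 − 4.7562 = 0.53 K.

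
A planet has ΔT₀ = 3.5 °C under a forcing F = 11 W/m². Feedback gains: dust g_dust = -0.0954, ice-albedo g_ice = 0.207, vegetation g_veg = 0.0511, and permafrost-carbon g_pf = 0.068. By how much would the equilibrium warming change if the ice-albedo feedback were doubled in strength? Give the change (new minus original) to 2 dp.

1.67 °C

Original: g = 0.2307, ΔT = 3.5/(1−0.2307) = 4.5496 °C.
With doubled ice-albedo: g' = 0.4377, ΔT' = 3.5/(1−0.4377) = 6.2244 °C.
Change = 6.2244 − 4.5496 = 1.67 °C.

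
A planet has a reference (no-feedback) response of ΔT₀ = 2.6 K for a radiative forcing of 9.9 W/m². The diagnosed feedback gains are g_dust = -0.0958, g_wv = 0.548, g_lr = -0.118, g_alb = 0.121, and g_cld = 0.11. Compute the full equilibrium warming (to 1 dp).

Total gain g = -0.0958 + 0.548 − 0.118 + 0.121 + 0.11 = 0.5652.
Amplification A = 1/(1 − 0.5652) = 2.3.
ΔT = 2.6 × 2.3 = 6.0 K.

6.0 K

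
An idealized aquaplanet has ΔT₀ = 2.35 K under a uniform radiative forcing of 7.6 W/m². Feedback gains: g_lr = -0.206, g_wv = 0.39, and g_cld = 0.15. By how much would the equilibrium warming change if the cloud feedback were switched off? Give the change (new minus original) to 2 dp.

Original: g = 0.334, ΔT = 2.35/(1−0.334) = 3.5285 K.
Without cloud: g' = 0.184, ΔT' = 2.35/(1−0.184) = 2.8799 K.
Change = 2.8799 − 3.5285 = -0.65 K.

-0.65 K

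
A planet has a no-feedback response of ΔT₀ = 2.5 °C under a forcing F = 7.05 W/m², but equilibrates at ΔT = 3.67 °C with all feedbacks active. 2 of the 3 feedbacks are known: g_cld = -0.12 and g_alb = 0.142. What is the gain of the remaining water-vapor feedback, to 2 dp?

0.30

Amplification A = ΔT/ΔT₀ = 3.67/2.5 = 1.468.
Total gain g = 1 − 1/A = 1 − 1/1.468 = 0.3188.
Known gains sum to -0.12 + 0.142 = 0.022.
g_wv = 0.3188 − 0.022 = 0.30.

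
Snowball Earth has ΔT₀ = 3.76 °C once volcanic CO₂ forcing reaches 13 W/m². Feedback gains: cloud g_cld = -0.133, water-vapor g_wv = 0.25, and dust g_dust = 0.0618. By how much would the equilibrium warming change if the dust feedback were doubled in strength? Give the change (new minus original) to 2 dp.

Original: g = 0.1788, ΔT = 3.76/(1−0.1788) = 4.5787 °C.
With doubled dust: g' = 0.2406, ΔT' = 3.76/(1−0.2406) = 4.9513 °C.
Change = 4.9513 − 4.5787 = 0.37 °C.

0.37 °C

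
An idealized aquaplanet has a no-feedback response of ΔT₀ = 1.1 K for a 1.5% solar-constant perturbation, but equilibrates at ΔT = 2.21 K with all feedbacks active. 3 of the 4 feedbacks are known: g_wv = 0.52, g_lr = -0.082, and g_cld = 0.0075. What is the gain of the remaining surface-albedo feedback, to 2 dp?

0.06

Amplification A = ΔT/ΔT₀ = 2.21/1.1 = 2.009.
Total gain g = 1 − 1/A = 1 − 1/2.009 = 0.5022.
Known gains sum to 0.52 − 0.082 + 0.0075 = 0.4455.
g_alb = 0.5022 − 0.4455 = 0.06.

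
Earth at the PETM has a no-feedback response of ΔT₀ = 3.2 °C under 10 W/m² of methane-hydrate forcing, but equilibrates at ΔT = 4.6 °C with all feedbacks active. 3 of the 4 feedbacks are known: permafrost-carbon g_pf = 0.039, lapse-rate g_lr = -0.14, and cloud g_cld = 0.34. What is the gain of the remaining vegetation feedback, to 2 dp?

0.07

Amplification A = ΔT/ΔT₀ = 4.6/3.2 = 1.437.
Total gain g = 1 − 1/A = 1 − 1/1.437 = 0.3041.
Known gains sum to 0.039 − 0.14 + 0.34 = 0.239.
g_veg = 0.3041 − 0.239 = 0.07.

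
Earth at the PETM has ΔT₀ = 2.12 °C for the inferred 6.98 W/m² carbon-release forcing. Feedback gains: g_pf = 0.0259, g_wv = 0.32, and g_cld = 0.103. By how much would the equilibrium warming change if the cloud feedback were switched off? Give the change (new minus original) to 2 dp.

-0.61 °C

Original: g = 0.4489, ΔT = 2.12/(1−0.4489) = 3.8469 °C.
Without cloud: g' = 0.3459, ΔT' = 2.12/(1−0.3459) = 3.2411 °C.
Change = 3.2411 − 3.8469 = -0.61 °C.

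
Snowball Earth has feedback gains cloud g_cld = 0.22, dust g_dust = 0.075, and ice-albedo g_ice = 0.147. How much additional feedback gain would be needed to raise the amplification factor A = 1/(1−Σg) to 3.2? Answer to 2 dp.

Current total gain = 0.442.
Target gain for A = 3.2: g* = 1 − 1/3.2 = 0.6875.
Additional gain needed = 0.6875 − 0.442 = 0.25.

0.25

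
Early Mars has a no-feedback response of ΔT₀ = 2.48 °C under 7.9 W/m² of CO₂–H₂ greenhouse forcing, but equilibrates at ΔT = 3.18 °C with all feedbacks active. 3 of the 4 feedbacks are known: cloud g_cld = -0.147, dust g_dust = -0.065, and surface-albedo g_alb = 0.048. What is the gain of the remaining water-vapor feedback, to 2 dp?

0.38

Amplification A = ΔT/ΔT₀ = 3.18/2.48 = 1.282.
Total gain g = 1 − 1/A = 1 − 1/1.282 = 0.22.
Known gains sum to -0.147 − 0.065 + 0.048 = -0.164.
g_wv = 0.22 + 0.164 = 0.38.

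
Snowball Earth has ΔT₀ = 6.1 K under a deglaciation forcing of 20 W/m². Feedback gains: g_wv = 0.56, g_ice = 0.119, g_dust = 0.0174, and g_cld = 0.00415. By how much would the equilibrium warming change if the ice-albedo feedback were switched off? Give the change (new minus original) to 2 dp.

-5.79 K

Original: g = 0.70055, ΔT = 6.1/(1−0.70055) = 20.3707 K.
Without ice-albedo: g' = 0.58155, ΔT' = 6.1/(1−0.58155) = 14.5776 K.
Change = 14.5776 − 20.3707 = -5.79 K.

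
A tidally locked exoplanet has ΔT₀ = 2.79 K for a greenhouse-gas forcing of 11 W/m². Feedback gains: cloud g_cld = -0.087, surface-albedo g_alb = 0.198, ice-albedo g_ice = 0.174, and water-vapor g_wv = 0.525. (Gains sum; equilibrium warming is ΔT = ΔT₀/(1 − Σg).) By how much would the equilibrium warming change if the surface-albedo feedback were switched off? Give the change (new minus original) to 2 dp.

Original: g = 0.81, ΔT = 2.79/(1−0.81) = 14.6842 K.
Without surface-albedo: g' = 0.612, ΔT' = 2.79/(1−0.612) = 7.1907 K.
Change = 7.1907 − 14.6842 = -7.49 K.

-7.49 K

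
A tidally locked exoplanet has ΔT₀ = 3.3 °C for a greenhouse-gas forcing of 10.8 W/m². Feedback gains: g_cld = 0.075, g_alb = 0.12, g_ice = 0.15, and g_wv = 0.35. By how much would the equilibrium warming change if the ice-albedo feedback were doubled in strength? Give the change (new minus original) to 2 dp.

Original: g = 0.695, ΔT = 3.3/(1−0.695) = 10.8197 °C.
With doubled ice-albedo: g' = 0.845, ΔT' = 3.3/(1−0.845) = 21.2903 °C.
Change = 21.2903 − 10.8197 = 10.47 °C.

10.47 °C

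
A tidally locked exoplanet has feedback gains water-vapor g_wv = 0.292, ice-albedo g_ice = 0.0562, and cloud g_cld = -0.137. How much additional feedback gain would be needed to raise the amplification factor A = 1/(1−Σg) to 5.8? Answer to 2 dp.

Current total gain = 0.2112.
Target gain for A = 5.8: g* = 1 − 1/5.8 = 0.8276.
Additional gain needed = 0.8276 − 0.2112 = 0.62.

0.62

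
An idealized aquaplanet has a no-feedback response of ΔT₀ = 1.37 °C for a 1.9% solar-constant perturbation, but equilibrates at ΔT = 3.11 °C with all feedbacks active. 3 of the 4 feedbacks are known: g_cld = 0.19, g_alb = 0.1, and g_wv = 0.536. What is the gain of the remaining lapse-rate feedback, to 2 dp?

Amplification A = ΔT/ΔT₀ = 3.11/1.37 = 2.27.
Total gain g = 1 − 1/A = 1 − 1/2.27 = 0.5595.
Known gains sum to 0.19 + 0.1 + 0.536 = 0.826.
g_lr = 0.5595 − 0.826 = -0.27.

-0.27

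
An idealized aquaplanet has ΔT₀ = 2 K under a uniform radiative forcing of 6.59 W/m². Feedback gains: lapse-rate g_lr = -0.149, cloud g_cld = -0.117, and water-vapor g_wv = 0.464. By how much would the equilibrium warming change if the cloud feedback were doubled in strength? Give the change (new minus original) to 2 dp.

-0.32 K

Original: g = 0.198, ΔT = 2/(1−0.198) = 2.4938 K.
With doubled cloud: g' = 0.081, ΔT' = 2/(1−0.081) = 2.1763 K.
Change = 2.1763 − 2.4938 = -0.32 K.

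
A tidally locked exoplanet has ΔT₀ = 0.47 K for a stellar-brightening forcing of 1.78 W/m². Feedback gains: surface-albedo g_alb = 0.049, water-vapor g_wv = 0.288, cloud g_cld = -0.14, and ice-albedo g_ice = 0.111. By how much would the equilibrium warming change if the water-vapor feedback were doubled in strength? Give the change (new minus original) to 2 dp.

0.48 K

Original: g = 0.308, ΔT = 0.47/(1−0.308) = 0.6792 K.
With doubled water-vapor: g' = 0.596, ΔT' = 0.47/(1−0.596) = 1.1634 K.
Change = 1.1634 − 0.6792 = 0.48 K.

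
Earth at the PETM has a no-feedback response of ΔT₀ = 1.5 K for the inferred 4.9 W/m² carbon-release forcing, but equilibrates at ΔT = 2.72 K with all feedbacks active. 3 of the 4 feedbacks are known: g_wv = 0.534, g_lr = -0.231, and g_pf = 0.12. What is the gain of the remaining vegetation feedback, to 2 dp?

Amplification A = ΔT/ΔT₀ = 2.72/1.5 = 1.813.
Total gain g = 1 − 1/A = 1 − 1/1.813 = 0.4484.
Known gains sum to 0.534 − 0.231 + 0.12 = 0.423.
g_veg = 0.4484 − 0.423 = 0.03.

0.03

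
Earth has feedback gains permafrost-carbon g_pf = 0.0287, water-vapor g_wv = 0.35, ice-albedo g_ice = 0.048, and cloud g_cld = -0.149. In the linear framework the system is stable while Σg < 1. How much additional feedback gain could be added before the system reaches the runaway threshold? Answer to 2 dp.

Current total gain = 0.0287 + 0.35 + 0.048 − 0.149 = 0.2777.
Margin to runaway = 1 − 0.2777 = 0.72.

0.72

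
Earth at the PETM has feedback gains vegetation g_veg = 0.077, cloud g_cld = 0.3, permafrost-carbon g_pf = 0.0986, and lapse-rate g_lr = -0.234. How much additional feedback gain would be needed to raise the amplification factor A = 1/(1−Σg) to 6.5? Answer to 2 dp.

0.60

Current total gain = 0.2416.
Target gain for A = 6.5: g* = 1 − 1/6.5 = 0.8462.
Additional gain needed = 0.8462 − 0.2416 = 0.60.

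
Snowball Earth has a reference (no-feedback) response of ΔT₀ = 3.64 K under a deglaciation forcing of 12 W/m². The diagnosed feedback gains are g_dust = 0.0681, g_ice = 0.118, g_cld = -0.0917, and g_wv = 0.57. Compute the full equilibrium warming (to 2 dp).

10.85 K

Total gain g = 0.0681 + 0.118 − 0.0917 + 0.57 = 0.6644.
Amplification A = 1/(1 − 0.6644) = 2.98.
ΔT = 3.64 × 2.98 = 10.85 K.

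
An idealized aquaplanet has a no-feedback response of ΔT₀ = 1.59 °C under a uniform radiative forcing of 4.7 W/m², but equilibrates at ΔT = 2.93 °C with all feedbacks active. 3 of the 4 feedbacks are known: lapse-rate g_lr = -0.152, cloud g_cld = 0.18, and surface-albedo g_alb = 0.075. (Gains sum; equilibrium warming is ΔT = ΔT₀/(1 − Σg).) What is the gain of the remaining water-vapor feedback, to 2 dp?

Amplification A = ΔT/ΔT₀ = 2.93/1.59 = 1.843.
Total gain g = 1 − 1/A = 1 − 1/1.843 = 0.4574.
Known gains sum to -0.152 + 0.18 + 0.075 = 0.103.
g_wv = 0.4574 − 0.103 = 0.35.

0.35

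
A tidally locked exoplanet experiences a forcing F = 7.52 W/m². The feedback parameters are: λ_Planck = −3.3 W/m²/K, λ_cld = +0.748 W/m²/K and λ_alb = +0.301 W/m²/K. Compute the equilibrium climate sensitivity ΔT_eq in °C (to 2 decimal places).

3.34 °C

Net feedback parameter λ = (−3.3) + (+0.748) + (+0.301) = -2.251 W/m²/K.
ΔT = −F/λ = −7.52/(-2.251) = 3.34 °C.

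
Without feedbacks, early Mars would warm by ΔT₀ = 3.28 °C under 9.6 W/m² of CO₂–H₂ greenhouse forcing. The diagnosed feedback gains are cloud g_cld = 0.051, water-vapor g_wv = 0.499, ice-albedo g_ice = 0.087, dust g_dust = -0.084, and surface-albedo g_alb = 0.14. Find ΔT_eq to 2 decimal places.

10.68 °C

Total gain g = 0.051 + 0.499 + 0.087 − 0.084 + 0.14 = 0.693.
Amplification A = 1/(1 − 0.693) = 3.257.
ΔT = 3.28 × 3.257 = 10.68 °C.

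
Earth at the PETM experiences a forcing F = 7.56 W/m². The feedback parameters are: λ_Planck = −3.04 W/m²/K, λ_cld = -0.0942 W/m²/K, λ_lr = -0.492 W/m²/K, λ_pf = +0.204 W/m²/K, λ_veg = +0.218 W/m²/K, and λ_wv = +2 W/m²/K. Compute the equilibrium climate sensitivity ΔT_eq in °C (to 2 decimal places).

6.28 °C

Net feedback parameter λ = (−3.04) + (-0.0942) + (-0.492) + (+0.204) + (+0.218) + (+2) = -1.2042 W/m²/K.
ΔT = −F/λ = −7.56/(-1.2042) = 6.28 °C.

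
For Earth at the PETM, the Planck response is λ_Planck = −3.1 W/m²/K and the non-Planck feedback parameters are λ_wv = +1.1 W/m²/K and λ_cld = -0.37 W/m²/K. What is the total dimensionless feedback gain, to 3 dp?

Convert to gains: g_wv = 1.1/3.1 = 0.3548; g_cld = -0.37/3.1 = -0.1194.
Total gain g = 0.2354.

0.235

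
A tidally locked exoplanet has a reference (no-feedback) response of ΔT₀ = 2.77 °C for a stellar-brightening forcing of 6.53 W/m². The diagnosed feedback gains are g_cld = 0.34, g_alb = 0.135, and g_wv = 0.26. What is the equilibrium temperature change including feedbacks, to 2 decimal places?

10.45 °C

Total gain g = 0.34 + 0.135 + 0.26 = 0.735.
Amplification A = 1/(1 − 0.735) = 3.774.
ΔT = 2.77 × 3.774 = 10.45 °C.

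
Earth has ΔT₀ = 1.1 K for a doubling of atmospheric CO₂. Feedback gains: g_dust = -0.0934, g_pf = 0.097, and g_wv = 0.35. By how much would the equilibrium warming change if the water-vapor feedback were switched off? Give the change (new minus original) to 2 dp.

-0.60 K

Original: g = 0.3536, ΔT = 1.1/(1−0.3536) = 1.7017 K.
Without water-vapor: g' = 0.0036, ΔT' = 1.1/(1−0.0036) = 1.1040 K.
Change = 1.1040 − 1.7017 = -0.60 K.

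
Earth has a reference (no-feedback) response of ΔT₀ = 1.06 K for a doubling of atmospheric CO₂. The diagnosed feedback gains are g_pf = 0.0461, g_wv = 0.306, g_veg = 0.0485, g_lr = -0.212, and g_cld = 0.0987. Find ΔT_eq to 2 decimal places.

1.49 K

Total gain g = 0.0461 + 0.306 + 0.0485 − 0.212 + 0.0987 = 0.2873.
Amplification A = 1/(1 − 0.2873) = 1.403.
ΔT = 1.06 × 1.403 = 1.49 K.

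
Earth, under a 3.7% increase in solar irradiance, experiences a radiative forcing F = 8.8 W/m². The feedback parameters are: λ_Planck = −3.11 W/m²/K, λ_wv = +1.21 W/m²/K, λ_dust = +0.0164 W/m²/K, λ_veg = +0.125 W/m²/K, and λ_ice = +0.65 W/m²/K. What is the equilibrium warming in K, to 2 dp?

7.94 K

Net feedback parameter λ = (−3.11) + (+1.21) + (+0.0164) + (+0.125) + (+0.65) = -1.1086 W/m²/K.
ΔT = −F/λ = −8.8/(-1.1086) = 7.94 K.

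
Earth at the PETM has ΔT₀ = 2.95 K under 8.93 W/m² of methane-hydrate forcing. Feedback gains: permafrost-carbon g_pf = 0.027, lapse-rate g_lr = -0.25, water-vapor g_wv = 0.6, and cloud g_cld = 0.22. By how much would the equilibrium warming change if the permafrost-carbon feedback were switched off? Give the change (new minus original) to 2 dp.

Original: g = 0.597, ΔT = 2.95/(1−0.597) = 7.3201 K.
Without permafrost-carbon: g' = 0.57, ΔT' = 2.95/(1−0.57) = 6.8605 K.
Change = 6.8605 − 7.3201 = -0.46 K.

-0.46 K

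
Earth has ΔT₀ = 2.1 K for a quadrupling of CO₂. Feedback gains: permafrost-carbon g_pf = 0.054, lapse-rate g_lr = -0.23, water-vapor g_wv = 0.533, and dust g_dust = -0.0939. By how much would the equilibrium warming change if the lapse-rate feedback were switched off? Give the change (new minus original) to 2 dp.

Original: g = 0.2631, ΔT = 2.1/(1−0.2631) = 2.8498 K.
Without lapse-rate: g' = 0.4931, ΔT' = 2.1/(1−0.4931) = 4.1428 K.
Change = 4.1428 − 2.8498 = 1.29 K.

1.29 K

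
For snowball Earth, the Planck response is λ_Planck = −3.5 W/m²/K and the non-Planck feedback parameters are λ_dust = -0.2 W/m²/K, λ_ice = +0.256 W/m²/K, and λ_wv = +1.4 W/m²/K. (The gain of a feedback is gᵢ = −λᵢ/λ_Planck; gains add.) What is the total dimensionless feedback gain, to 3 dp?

Convert to gains: g_dust = -0.2/3.5 = -0.05714; g_ice = 0.256/3.5 = 0.07314; g_wv = 1.4/3.5 = 0.4.
Total gain g = 0.416.

0.416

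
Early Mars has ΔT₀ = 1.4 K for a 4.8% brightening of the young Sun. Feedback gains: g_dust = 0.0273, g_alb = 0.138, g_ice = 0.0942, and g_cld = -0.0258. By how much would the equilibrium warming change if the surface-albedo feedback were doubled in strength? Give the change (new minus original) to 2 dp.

Original: g = 0.2337, ΔT = 1.4/(1−0.2337) = 1.8270 K.
With doubled surface-albedo: g' = 0.3717, ΔT' = 1.4/(1−0.3717) = 2.2282 K.
Change = 2.2282 − 1.8270 = 0.40 K.

0.40 K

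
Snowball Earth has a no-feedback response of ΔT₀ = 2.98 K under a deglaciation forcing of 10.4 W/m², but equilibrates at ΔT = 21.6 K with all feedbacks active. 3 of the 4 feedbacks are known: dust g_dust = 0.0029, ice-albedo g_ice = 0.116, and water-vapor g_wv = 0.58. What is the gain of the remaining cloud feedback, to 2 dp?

Amplification A = ΔT/ΔT₀ = 21.6/2.98 = 7.248.
Total gain g = 1 − 1/A = 1 − 1/7.248 = 0.862.
Known gains sum to 0.0029 + 0.116 + 0.58 = 0.6989.
g_cld = 0.862 − 0.6989 = 0.16.

0.16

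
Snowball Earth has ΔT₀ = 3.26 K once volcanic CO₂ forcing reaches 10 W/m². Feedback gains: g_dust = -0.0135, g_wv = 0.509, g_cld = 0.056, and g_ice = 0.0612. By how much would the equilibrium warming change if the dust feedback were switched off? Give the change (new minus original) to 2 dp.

Original: g = 0.6127, ΔT = 3.26/(1−0.6127) = 8.4172 K.
Without dust: g' = 0.6262, ΔT' = 3.26/(1−0.6262) = 8.7212 K.
Change = 8.7212 − 8.4172 = 0.30 K.

0.30 K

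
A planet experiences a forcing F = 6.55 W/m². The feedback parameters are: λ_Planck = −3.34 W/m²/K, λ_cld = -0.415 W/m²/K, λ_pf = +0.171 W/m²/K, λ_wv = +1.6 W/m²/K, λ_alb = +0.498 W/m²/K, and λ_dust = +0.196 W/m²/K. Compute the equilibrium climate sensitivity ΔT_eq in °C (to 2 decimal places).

5.08 °C

Net feedback parameter λ = (−3.34) + (-0.415) + (+0.171) + (+1.6) + (+0.498) + (+0.196) = -1.29 W/m²/K.
ΔT = −F/λ = −6.55/(-1.29) = 5.08 °C.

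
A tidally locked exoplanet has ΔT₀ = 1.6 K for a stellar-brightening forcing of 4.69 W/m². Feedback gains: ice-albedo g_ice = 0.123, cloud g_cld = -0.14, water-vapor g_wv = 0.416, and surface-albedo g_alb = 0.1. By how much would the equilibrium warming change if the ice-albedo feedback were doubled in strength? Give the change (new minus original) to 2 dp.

1.04 K

Original: g = 0.499, ΔT = 1.6/(1−0.499) = 3.1936 K.
With doubled ice-albedo: g' = 0.622, ΔT' = 1.6/(1−0.622) = 4.2328 K.
Change = 4.2328 − 3.1936 = 1.04 K.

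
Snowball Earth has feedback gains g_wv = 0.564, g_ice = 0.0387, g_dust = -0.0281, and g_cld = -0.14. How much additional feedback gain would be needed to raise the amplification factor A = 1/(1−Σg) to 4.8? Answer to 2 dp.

0.36

Current total gain = 0.4346.
Target gain for A = 4.8: g* = 1 − 1/4.8 = 0.7917.
Additional gain needed = 0.7917 − 0.4346 = 0.36.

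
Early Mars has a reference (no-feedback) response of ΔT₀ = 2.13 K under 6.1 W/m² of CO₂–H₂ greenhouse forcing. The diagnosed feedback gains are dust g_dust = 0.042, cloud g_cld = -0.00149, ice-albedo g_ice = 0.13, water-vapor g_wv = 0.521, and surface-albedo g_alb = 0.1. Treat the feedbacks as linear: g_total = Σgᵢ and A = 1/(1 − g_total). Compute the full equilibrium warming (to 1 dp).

10.2 K

Total gain g = 0.042 − 0.00149 + 0.13 + 0.521 + 0.1 = 0.79151.
Amplification A = 1/(1 − 0.79151) = 4.796.
ΔT = 2.13 × 4.796 = 10.2 K.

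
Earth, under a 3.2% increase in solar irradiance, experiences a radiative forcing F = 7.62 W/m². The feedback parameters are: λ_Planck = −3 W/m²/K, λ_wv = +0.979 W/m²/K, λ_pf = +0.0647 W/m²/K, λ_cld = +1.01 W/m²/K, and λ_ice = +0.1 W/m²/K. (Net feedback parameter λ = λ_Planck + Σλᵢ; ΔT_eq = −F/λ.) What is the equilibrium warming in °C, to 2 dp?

9.00 °C

Net feedback parameter λ = (−3) + (+0.979) + (+0.0647) + (+1.01) + (+0.1) = -0.8463 W/m²/K.
ΔT = −F/λ = −7.62/(-0.8463) = 9.00 °C.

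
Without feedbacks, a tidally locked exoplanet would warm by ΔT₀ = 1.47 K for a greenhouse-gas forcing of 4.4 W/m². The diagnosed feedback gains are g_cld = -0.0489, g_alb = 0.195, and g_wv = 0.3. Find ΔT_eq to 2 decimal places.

2.65 K

Total gain g = -0.0489 + 0.195 + 0.3 = 0.4461.
Amplification A = 1/(1 − 0.4461) = 1.805.
ΔT = 1.47 × 1.805 = 2.65 K.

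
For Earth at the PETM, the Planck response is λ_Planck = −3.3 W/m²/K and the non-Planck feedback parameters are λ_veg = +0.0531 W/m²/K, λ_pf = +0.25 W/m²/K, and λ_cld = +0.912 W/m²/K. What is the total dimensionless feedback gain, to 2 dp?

0.37

Convert to gains: g_veg = 0.0531/3.3 = 0.01609; g_pf = 0.25/3.3 = 0.07576; g_cld = 0.912/3.3 = 0.2764.
Total gain g = 0.36825.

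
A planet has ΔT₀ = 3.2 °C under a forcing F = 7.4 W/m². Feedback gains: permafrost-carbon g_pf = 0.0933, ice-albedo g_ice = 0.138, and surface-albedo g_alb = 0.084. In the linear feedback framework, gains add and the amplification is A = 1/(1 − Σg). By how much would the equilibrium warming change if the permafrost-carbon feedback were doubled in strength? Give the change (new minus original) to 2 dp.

0.74 °C

Original: g = 0.3153, ΔT = 3.2/(1−0.3153) = 4.6736 °C.
With doubled permafrost-carbon: g' = 0.4086, ΔT' = 3.2/(1−0.4086) = 5.4109 °C.
Change = 5.4109 − 4.6736 = 0.74 °C.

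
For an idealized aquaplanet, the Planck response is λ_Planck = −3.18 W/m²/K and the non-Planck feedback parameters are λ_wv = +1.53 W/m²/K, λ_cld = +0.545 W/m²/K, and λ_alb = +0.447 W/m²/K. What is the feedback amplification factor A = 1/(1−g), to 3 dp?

Convert to gains: g_wv = 1.53/3.18 = 0.4811; g_cld = 0.545/3.18 = 0.1714; g_alb = 0.447/3.18 = 0.1406.
Total gain g = 0.7931.
A = 1/(1 − 0.7931) = 4.833.

4.833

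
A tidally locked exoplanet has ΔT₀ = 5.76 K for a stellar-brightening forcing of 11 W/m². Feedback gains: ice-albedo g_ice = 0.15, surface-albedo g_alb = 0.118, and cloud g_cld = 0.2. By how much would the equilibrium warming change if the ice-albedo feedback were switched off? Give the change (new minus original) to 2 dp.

Original: g = 0.468, ΔT = 5.76/(1−0.468) = 10.8271 K.
Without ice-albedo: g' = 0.318, ΔT' = 5.76/(1−0.318) = 8.4457 K.
Change = 8.4457 − 10.8271 = -2.38 K.

-2.38 K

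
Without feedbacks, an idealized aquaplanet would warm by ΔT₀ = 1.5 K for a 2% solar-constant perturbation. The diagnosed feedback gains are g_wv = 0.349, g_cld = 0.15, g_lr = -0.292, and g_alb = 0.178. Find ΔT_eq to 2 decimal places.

2.44 K

Total gain g = 0.349 + 0.15 − 0.292 + 0.178 = 0.385.
Amplification A = 1/(1 − 0.385) = 1.626.
ΔT = 1.5 × 1.626 = 2.44 K.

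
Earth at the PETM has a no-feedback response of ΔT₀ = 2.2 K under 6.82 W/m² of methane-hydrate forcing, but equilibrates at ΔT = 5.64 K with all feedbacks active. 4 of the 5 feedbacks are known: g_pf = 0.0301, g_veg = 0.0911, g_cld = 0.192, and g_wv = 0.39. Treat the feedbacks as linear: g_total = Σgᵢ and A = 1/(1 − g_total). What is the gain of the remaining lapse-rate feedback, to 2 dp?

-0.09

Amplification A = ΔT/ΔT₀ = 5.64/2.2 = 2.564.
Total gain g = 1 − 1/A = 1 − 1/2.564 = 0.61.
Known gains sum to 0.0301 + 0.0911 + 0.192 + 0.39 = 0.7032.
g_lr = 0.61 − 0.7032 = -0.09.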